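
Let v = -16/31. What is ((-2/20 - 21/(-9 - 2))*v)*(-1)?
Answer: 1592/1705 ≈ 0.93372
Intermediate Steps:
v = -16/31 (v = -16*1/31 = -16/31 ≈ -0.51613)
((-2/20 - 21/(-9 - 2))*v)*(-1) = ((-2/20 - 21/(-9 - 2))*(-16/31))*(-1) = ((-2*1/20 - 21/(-11))*(-16/31))*(-1) = ((-⅒ - 21*(-1/11))*(-16/31))*(-1) = ((-⅒ + 21/11)*(-16/31))*(-1) = ((199/110)*(-16/31))*(-1) = -1592/1705*(-1) = 1592/1705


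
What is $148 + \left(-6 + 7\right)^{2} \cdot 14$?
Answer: $162$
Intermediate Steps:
$148 + \left(-6 + 7\right)^{2} \cdot 14 = 148 + 1^{2} \cdot 14 = 148 + 1 \cdot 14 = 148 + 14 = 162$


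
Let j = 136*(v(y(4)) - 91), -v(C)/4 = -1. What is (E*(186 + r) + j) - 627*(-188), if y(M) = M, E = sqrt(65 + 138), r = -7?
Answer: 106044 + 179*sqrt(203) ≈ 1.0859e+5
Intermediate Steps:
E = sqrt(203) ≈ 14.248
v(C) = 4 (v(C) = -4*(-1) = 4)
j = -11832 (j = 136*(4 - 91) = 136*(-87) = -11832)
(E*(186 + r) + j) - 627*(-188) = (sqrt(203)*(186 - 7) - 11832) - 627*(-188) = (sqrt(203)*179 - 11832) + 117876 = (179*sqrt(203) - 11832) + 117876 = (-11832 + 179*sqrt(203)) + 117876 = 106044 + 179*sqrt(203)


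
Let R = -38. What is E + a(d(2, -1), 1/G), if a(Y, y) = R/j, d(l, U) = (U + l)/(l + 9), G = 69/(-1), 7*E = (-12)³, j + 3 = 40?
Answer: -64202/259 ≈ -247.88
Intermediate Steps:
j = 37 (j = -3 + 40 = 37)
E = -1728/7 (E = (⅐)*(-12)³ = (⅐)*(-1728) = -1728/7 ≈ -246.86)
G = -69 (G = 69*(-1) = -69)
d(l, U) = (U + l)/(9 + l)
a(Y, y) = -38/37
E + a(d(2, -1), 1/G) = -1728/7 - 38/37 = -64202/259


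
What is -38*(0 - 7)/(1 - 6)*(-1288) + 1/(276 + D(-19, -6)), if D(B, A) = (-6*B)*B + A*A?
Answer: 635195227/9270 ≈ 68522.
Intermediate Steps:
D(B, A) = A**2 - 6*B**2 (D(B, A) = -6*B**2 + A**2 = A**2 - 6*B**2)
-38*(0 - 7)/(1 - 6)*(-1288) + 1/(276 + D(-19, -6)) = -38*(0 - 7)/(1 - 6)*(-1288) + 1/(276 + ((-6)**2 - 6*(-19)**2)) = -(-266)/(-5)*(-1288) + 1/(276 + (36 - 6*361)) = -(-266)*(-1)/5*(-1288) + 1/(276 + (36 - 2166)) = -38*7/5*(-1288) + 1/(276 - 2130) = -266/5*(-1288) + 1/(-1854) = 342608/5 - 1/1854 = 635195227/9270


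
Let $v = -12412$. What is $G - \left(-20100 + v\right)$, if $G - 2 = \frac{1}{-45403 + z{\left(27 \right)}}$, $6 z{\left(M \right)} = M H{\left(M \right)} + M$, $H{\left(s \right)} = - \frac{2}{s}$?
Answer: $\frac{8856585996}{272393} \approx 32514.0$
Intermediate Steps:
$z{\left(M \right)} = - \frac{1}{3} + \frac{M}{6}$ ($z{\left(M \right)} = \frac{M \left(- \frac{2}{M}\right) + M}{6} = \frac{-2 + M}{6} = - \frac{1}{3} + \frac{M}{6}$)
$G = \frac{544780}{272393}$ ($G = 2 + \frac{1}{-45403 + \left(- \frac{1}{3} + \frac{1}{6} \cdot 27\right)} = 2 + \frac{1}{-45403 + \left(- \frac{1}{3} + \frac{9}{2}\right)} = 2 + \frac{1}{-45403 + \frac{25}{6}} = 2 + \frac{1}{- \frac{272393}{6}} = 2 - \frac{6}{272393} = \frac{544780}{272393} \approx 2.0$)
$G - \left(-20100 + v\right) = \frac{544780}{272393} - \left(-20100 - 12412\right) = \frac{544780}{272393} - -32512 = \frac{544780}{272393} + 32512 = \frac{8856585996}{272393}$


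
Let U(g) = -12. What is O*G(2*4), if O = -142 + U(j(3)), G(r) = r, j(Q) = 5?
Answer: -1232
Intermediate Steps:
O = -154 (O = -142 - 12 = -154)
O*G(2*4) = -308*4 = -154*8 = -1232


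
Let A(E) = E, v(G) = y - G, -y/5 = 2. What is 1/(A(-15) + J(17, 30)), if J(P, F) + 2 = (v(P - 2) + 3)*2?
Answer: -1/61 ≈ -0.016393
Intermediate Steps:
y = -10 (y = -5*2 = -10)
v(G) = -10 - G
J(P, F) = -12 - 2*P (J(P, F) = -2 + ((-10 - (P - 2)) + 3)*2 = -2 + ((-10 - (-2 + P)) + 3)*2 = -2 + ((-10 + (2 - P)) + 3)*2 = -2 + ((-8 - P) + 3)*2 = -2 + (-5 - P)*2 = -2 + (-10 - 2*P) = -12 - 2*P)
1/(A(-15) + J(17, 30)) = 1/(-15 + (-12 - 2*17)) = 1/(-15 + (-12 - 34)) = 1/(-15 - 46) = 1/(-61) = -1/61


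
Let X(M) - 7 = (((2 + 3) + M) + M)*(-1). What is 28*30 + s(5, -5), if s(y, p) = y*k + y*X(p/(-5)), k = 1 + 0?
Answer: 845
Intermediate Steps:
X(M) = 2 - 2*M (X(M) = 7 + (((2 + 3) + M) + M)*(-1) = 7 + ((5 + M) + M)*(-1) = 7 + (5 + 2*M)*(-1) = 7 + (-5 - 2*M) = 2 - 2*M)
k = 1
s(y, p) = y + y*(2 + 2*p/5) (s(y, p) = y*1 + y*(2 - 2*p/(-5)) = y + y*(2 - 2*p*(-1)/5) = y + y*(2 - (-2)*p/5) = y + y*(2 + 2*p/5))
28*30 + s(5, -5) = 28*30 + (⅕)*5*(15 + 2*(-5)) = 840 + (⅕)*5*(15 - 10) = 840 + (⅕)*5*5 = 840 + 5 = 845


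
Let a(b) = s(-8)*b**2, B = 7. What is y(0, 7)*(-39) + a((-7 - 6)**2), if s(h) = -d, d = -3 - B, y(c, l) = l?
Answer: 285337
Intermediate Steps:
d = -10 (d = -3 - 1*7 = -3 - 7 = -10)
s(h) = 10 (s(h) = -1*(-10) = 10)
a(b) = 10*b**2
y(0, 7)*(-39) + a((-7 - 6)**2) = 7*(-39) + 10*((-7 - 6)**2)**2 = -273 + 10*((-13)**2)**2 = -273 + 10*169**2 = -273 + 10*28561 = -273 + 285610 = 285337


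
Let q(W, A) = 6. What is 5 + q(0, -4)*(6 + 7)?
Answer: 83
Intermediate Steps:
5 + q(0, -4)*(6 + 7) = 5 + 6*(6 + 7) = 5 + 6*13 = 5 + 78 = 83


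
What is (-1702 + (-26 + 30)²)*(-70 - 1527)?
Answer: 2692542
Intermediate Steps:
(-1702 + (-26 + 30)²)*(-70 - 1527) = (-1702 + 4²)*(-1597) = (-1702 + 16)*(-1597) = -1686*(-1597) = 2692542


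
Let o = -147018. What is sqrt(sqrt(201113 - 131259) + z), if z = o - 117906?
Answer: sqrt(-264924 + sqrt(69854)) ≈ 514.45*I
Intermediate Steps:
z = -264924 (z = -147018 - 117906 = -264924)
sqrt(sqrt(201113 - 131259) + z) = sqrt(sqrt(201113 - 131259) - 264924) = sqrt(sqrt(69854) - 264924) = sqrt(-264924 + sqrt(69854))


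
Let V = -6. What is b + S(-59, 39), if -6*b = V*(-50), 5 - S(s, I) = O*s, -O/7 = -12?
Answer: 4911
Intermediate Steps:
O = 84 (O = -7*(-12) = 84)
S(s, I) = 5 - 84*s
b = -50 (b = -(-1)*(-50) = -1/6*300 = -50)
b + S(-59, 39) = -50 + (5 - 84*(-59)) = -50 + (5 + 4956) = -50 + 4961 = 4911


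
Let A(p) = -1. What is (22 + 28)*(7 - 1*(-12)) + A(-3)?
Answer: 949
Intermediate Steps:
(22 + 28)*(7 - 1*(-12)) + A(-3) = (22 + 28)*(7 - 1*(-12)) - 1 = 50*(7 + 12) - 1 = 50*19 - 1 = 950 - 1 = 949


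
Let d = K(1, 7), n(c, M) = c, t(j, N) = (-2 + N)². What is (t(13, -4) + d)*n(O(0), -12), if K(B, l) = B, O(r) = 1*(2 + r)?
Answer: 74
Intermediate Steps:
O(r) = 2 + r
d = 1
(t(13, -4) + d)*n(O(0), -12) = ((-2 - 4)² + 1)*(2 + 0) = ((-6)² + 1)*2 = (36 + 1)*2 = 37*2 = 74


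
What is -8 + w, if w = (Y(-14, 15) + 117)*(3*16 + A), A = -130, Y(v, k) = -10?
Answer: -8782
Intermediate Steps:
w = -8774 (w = (-10 + 117)*(3*16 - 130) = 107*(48 - 130) = 107*(-82) = -8774)
-8 + w = -8 - 8774 = -8782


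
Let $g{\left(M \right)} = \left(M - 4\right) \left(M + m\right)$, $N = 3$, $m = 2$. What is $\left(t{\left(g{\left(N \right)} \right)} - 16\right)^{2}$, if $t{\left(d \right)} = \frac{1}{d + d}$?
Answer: $\frac{25921}{100} \approx 259.21$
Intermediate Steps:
$g{\left(M \right)} = \left(-4 + M\right) \left(2 + M\right)$ ($g{\left(M \right)} = \left(M - 4\right) \left(M + 2\right) = \left(-4 + M\right) \left(2 + M\right)$)
$t{\left(d \right)} = \frac{1}{2 d}$
$\left(t{\left(g{\left(N \right)} \right)} - 16\right)^{2} = \left(\frac{1}{2 \left(-8 + 3^{2} - 6\right)} - 16\right)^{2} = \left(\frac{1}{2 \left(-8 + 9 - 6\right)} - 16\right)^{2} = \left(\frac{1}{2 \left(-5\right)} - 16\right)^{2} = \left(\frac{1}{2} \left(- \frac{1}{5}\right) - 16\right)^{2} = \left(- \frac{1}{10} - 16\right)^{2} = \left(- \frac{161}{10}\right)^{2} = \frac{25921}{100}$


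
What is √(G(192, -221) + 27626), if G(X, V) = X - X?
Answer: √27626 ≈ 166.21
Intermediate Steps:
G(X, V) = 0
√(G(192, -221) + 27626) = √(0 + 27626) = √27626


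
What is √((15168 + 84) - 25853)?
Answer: I*√10601 ≈ 102.96*I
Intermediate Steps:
√((15168 + 84) - 25853) = √(15252 - 25853) = √(-10601) = I*√10601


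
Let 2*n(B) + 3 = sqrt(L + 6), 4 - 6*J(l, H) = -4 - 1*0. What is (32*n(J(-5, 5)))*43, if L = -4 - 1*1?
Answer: -1376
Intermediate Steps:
L = -5 (L = -4 - 1 = -5)
J(l, H) = 4/3 (J(l, H) = 2/3 - (-4 - 1*0)/6 = 2/3 - (-4 + 0)/6 = 2/3 - 1/6*(-4) = 2/3 + 2/3 = 4/3)
n(B) = -1 (n(B) = -3/2 + sqrt(-5 + 6)/2 = -3/2 + sqrt(1)/2 = -3/2 + (1/2)*1 = -3/2 + 1/2 = -1)
(32*n(J(-5, 5)))*43 = (32*(-1))*43 = -32*43 = -1376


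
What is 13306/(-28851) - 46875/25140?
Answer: -112460231/48354276 ≈ -2.3258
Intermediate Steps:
13306/(-28851) - 46875/25140 = 13306*(-1/28851) - 46875*1/25140 = -13306/28851 - 3125/1676 = -112460231/48354276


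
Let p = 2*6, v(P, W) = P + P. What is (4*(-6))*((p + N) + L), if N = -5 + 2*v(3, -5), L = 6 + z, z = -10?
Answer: -360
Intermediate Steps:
v(P, W) = 2*P
L = -4 (L = 6 - 10 = -4)
p = 12
N = 7 (N = -5 + 2*(2*3) = -5 + 2*6 = -5 + 12 = 7)
(4*(-6))*((p + N) + L) = (4*(-6))*((12 + 7) - 4) = -24*(19 - 4) = -24*15 = -360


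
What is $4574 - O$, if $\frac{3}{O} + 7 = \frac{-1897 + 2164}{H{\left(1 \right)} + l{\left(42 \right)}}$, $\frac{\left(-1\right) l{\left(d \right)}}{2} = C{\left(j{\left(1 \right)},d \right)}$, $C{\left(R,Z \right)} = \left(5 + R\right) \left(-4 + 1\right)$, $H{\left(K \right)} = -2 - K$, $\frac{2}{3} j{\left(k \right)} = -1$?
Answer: $\frac{214960}{47} \approx 4573.6$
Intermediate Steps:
$j{\left(k \right)} = - \frac{3}{2}$ ($j{\left(k \right)} = \frac{3}{2} \left(-1\right) = - \frac{3}{2}$)
$C{\left(R,Z \right)} = -15 - 3 R$ ($C{\left(R,Z \right)} = \left(5 + R\right) \left(-3\right) = -15 - 3 R$)
$l{\left(d \right)} = 21$ ($l{\left(d \right)} = - 2 \left(-15 - - \frac{9}{2}\right) = - 2 \left(-15 + \frac{9}{2}\right) = \left(-2\right) \left(- \frac{21}{2}\right) = 21$)
$O = \frac{18}{47}$ ($O = \frac{3}{-7 + \frac{-1897 + 2164}{\left(-2 - 1\right) + 21}} = \frac{3}{-7 + \frac{267}{\left(-2 - 1\right) + 21}} = \frac{3}{-7 + \frac{267}{-3 + 21}} = \frac{3}{-7 + \frac{267}{18}} = \frac{3}{-7 + 267 \cdot \frac{1}{18}} = \frac{3}{-7 + \frac{89}{6}} = \frac{3}{\frac{47}{6}} = 3 \cdot \frac{6}{47} = \frac{18}{47} \approx 0.38298$)
$4574 - O = 4574 - \frac{18}{47} = \frac{214960}{47}$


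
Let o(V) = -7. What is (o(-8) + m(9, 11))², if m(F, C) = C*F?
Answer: 8464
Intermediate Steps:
(o(-8) + m(9, 11))² = (-7 + 11*9)² = (-7 + 99)² = 92² = 8464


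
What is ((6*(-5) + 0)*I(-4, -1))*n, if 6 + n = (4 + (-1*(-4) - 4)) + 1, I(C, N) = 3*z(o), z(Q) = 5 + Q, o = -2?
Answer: 270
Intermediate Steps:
I(C, N) = 9 (I(C, N) = 3*(5 - 2) = 3*3 = 9)
n = -1 (n = -6 + ((4 + (-1*(-4) - 4)) + 1) = -6 + ((4 + (4 - 4)) + 1) = -6 + ((4 + 0) + 1) = -6 + (4 + 1) = -6 + 5 = -1)
((6*(-5) + 0)*I(-4, -1))*n = ((6*(-5) + 0)*9)*(-1) = ((-30 + 0)*9)*(-1) = -30*9*(-1) = -270*(-1) = 270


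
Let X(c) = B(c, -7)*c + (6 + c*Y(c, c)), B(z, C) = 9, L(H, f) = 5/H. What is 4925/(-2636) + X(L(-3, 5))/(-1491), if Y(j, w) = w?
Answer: -9420137/5053212 ≈ -1.8642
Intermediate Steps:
X(c) = 6 + c² + 9*c (X(c) = 9*c + (6 + c*c) = 9*c + (6 + c²) = 6 + c² + 9*c)
4925/(-2636) + X(L(-3, 5))/(-1491) = 4925/(-2636) + (6 + (5/(-3))² + 9*(5/(-3)))/(-1491) = 4925*(-1/2636) + (6 + (5*(-⅓))² + 9*(5*(-⅓)))*(-1/1491) = -4925/2636 + (6 + (-5/3)² + 9*(-5/3))*(-1/1491) = -4925/2636 + (6 + 25/9 - 15)*(-1/1491) = -4925/2636 - 56/9*(-1/1491) = -4925/2636 + 8/1917 = -9420137/5053212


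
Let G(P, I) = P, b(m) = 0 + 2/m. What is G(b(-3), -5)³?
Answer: -8/27 ≈ -0.29630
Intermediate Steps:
b(m) = 2/m
G(b(-3), -5)³ = (2/(-3))³ = (2*(-⅓))³ = (-⅔)³ = -8/27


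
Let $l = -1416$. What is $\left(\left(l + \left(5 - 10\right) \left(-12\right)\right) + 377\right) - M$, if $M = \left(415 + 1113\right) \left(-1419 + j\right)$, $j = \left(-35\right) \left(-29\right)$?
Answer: $616333$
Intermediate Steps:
$j = 1015$
$M = -617312$ ($M = \left(415 + 1113\right) \left(-1419 + 1015\right) = 1528 \left(-404\right) = -617312$)
$\left(\left(l + \left(5 - 10\right) \left(-12\right)\right) + 377\right) - M = \left(\left(-1416 + \left(5 - 10\right) \left(-12\right)\right) + 377\right) - -617312 = \left(\left(-1416 - -60\right) + 377\right) + 617312 = \left(\left(-1416 + 60\right) + 377\right) + 617312 = \left(-1356 + 377\right) + 617312 = -979 + 617312 = 616333$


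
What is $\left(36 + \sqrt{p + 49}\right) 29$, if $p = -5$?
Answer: $1044 + 58 \sqrt{11} \approx 1236.4$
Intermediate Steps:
$\left(36 + \sqrt{p + 49}\right) 29 = \left(36 + \sqrt{-5 + 49}\right) 29 = \left(36 + \sqrt{44}\right) 29 = \left(36 + 2 \sqrt{11}\right) 29 = 1044 + 58 \sqrt{11}$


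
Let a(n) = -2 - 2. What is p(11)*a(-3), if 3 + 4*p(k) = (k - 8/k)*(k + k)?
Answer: -223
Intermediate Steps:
a(n) = -4
p(k) = -¾ + k*(k - 8/k)/2 (p(k) = -¾ + ((k - 8/k)*(k + k))/4 = -¾ + ((k - 8/k)*(2*k))/4 = -¾ + (2*k*(k - 8/k))/4 = -¾ + k*(k - 8/k)/2)
p(11)*a(-3) = (-19/4 + (½)*11²)*(-4) = (-19/4 + (½)*121)*(-4) = (-19/4 + 121/2)*(-4) = (223/4)*(-4) = -223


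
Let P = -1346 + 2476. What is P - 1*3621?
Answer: -2491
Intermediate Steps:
P = 1130
P - 1*3621 = 1130 - 1*3621 = 1130 - 3621 = -2491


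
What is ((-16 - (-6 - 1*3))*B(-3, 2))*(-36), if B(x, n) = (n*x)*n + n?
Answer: -2520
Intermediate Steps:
B(x, n) = n + x*n² (B(x, n) = x*n² + n = n + x*n²)
((-16 - (-6 - 1*3))*B(-3, 2))*(-36) = ((-16 - (-6 - 1*3))*(2*(1 + 2*(-3))))*(-36) = ((-16 - (-6 - 3))*(2*(1 - 6)))*(-36) = ((-16 - 1*(-9))*(2*(-5)))*(-36) = ((-16 + 9)*(-10))*(-36) = -7*(-10)*(-36) = 70*(-36) = -2520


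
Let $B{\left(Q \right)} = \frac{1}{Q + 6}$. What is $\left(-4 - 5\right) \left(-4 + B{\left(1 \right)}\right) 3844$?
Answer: $\frac{934092}{7} \approx 1.3344 \cdot 10^{5}$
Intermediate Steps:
$B{\left(Q \right)} = \frac{1}{6 + Q}$
$\left(-4 - 5\right) \left(-4 + B{\left(1 \right)}\right) 3844 = \left(-4 - 5\right) \left(-4 + \frac{1}{6 + 1}\right) 3844 = - 9 \left(-4 + \frac{1}{7}\right) 3844 = \left(-9\right) \left(- \frac{27}{7}\right) 3844 = \frac{243}{7} \cdot 3844 = \frac{934092}{7}$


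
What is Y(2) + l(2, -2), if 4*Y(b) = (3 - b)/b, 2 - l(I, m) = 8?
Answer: -47/8 ≈ -5.8750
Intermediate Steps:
l(I, m) = -6 (l(I, m) = 2 - 1*8 = 2 - 8 = -6)
Y(b) = (3 - b)/(4*b) (Y(b) = ((3 - b)/b)/4 = (3 - b)/(4*b))
Y(2) + l(2, -2) = (¼)*(3 - 1*2)/2 - 6 = (¼)*(½)*(3 - 2) - 6 = (¼)*(½)*1 - 6 = ⅛ - 6 = -47/8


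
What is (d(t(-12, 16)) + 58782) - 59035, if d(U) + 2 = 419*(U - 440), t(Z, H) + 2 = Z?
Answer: -190481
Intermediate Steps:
t(Z, H) = -2 + Z
d(U) = -184362 + 419*U (d(U) = -2 + 419*(U - 440) = -2 + 419*(-440 + U) = -2 + (-184360 + 419*U) = -184362 + 419*U)
(d(t(-12, 16)) + 58782) - 59035 = ((-184362 + 419*(-2 - 12)) + 58782) - 59035 = ((-184362 + 419*(-14)) + 58782) - 59035 = ((-184362 - 5866) + 58782) - 59035 = (-190228 + 58782) - 59035 = -131446 - 59035 = -190481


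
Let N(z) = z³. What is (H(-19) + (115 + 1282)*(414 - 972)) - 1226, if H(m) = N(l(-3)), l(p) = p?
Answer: -780779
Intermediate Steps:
H(m) = -27 (H(m) = (-3)³ = -27)
(H(-19) + (115 + 1282)*(414 - 972)) - 1226 = (-27 + (115 + 1282)*(414 - 972)) - 1226 = (-27 + 1397*(-558)) - 1226 = (-27 - 779526) - 1226 = -779553 - 1226 = -780779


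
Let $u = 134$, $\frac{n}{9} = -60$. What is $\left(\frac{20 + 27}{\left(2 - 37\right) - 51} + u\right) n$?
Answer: $- \frac{3098790}{43} \approx -72065.0$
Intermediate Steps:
$n = -540$ ($n = 9 \left(-60\right) = -540$)
$\left(\frac{20 + 27}{\left(2 - 37\right) - 51} + u\right) n = \left(\frac{20 + 27}{\left(2 - 37\right) - 51} + 134\right) \left(-540\right) = \left(\frac{47}{\left(2 - 37\right) - 51} + 134\right) \left(-540\right) = \left(\frac{47}{-35 - 51} + 134\right) \left(-540\right) = \left(\frac{47}{-86} + 134\right) \left(-540\right) = \left(47 \left(- \frac{1}{86}\right) + 134\right) \left(-540\right) = \left(- \frac{47}{86} + 134\right) \left(-540\right) = \frac{11477}{86} \left(-540\right) = - \frac{3098790}{43}$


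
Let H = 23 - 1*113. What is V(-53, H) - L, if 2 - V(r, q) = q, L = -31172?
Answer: 31264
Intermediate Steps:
H = -90 (H = 23 - 113 = -90)
V(r, q) = 2 - q
V(-53, H) - L = (2 - 1*(-90)) - 1*(-31172) = (2 + 90) + 31172 = 92 + 31172 = 31264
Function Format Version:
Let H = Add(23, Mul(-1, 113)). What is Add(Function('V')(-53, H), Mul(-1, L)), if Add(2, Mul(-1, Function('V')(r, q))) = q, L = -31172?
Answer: 31264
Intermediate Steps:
H = -90 (H = Add(23, -113) = -90)
Function('V')(r, q) = Add(2, Mul(-1, q))
Add(Function('V')(-53, H), Mul(-1, L)) = Add(Add(2, Mul(-1, -90)), Mul(-1, -31172)) = Add(Add(2, 90), 31172) = Add(92, 31172) = 31264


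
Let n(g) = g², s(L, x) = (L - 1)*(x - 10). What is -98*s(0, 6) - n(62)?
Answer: -4236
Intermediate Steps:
s(L, x) = (-1 + L)*(-10 + x)
-98*s(0, 6) - n(62) = -98*(10 - 1*6 - 10*0 + 0*6) - 1*62² = -98*(10 - 6 + 0 + 0) - 1*3844 = -98*4 - 3844 = -392 - 3844 = -4236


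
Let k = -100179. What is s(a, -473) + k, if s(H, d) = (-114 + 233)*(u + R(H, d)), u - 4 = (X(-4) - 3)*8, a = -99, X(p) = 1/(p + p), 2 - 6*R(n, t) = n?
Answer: -604049/6 ≈ -1.0067e+5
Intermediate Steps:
R(n, t) = ⅓ - n/6
X(p) = 1/(2*p)
u = -21 (u = 4 + ((½)/(-4) - 3)*8 = 4 + ((½)*(-¼) - 3)*8 = 4 + (-⅛ - 3)*8 = 4 - 25/8*8 = 4 - 25 = -21)
s(H, d) = -7378/3 - 119*H/6 (s(H, d) = (-114 + 233)*(-21 + (⅓ - H/6)) = 119*(-62/3 - H/6) = -7378/3 - 119*H/6)
s(a, -473) + k = (-7378/3 - 119/6*(-99)) - 100179 = (-7378/3 + 3927/2) - 100179 = -2975/6 - 100179 = -604049/6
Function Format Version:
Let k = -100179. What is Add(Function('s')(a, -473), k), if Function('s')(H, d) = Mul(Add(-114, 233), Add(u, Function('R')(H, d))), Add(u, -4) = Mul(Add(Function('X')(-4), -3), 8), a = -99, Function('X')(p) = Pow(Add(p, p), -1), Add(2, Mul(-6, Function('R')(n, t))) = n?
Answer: Rational(-604049, 6) ≈ -1.0067e+5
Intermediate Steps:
Function('R')(n, t) = Add(Rational(1, 3), Mul(Rational(-1, 6), n))
Function('X')(p) = Mul(Rational(1, 2), Pow(p, -1)) (Function('X')(p) = Pow(Mul(2, p), -1) = Mul(Rational(1, 2), Pow(p, -1)))
u = -21 (u = Add(4, Mul(Add(Mul(Rational(1, 2), Pow(-4, -1)), -3), 8)) = Add(4, Mul(Add(Mul(Rational(1, 2), Rational(-1, 4)), -3), 8)) = Add(4, Mul(Add(Rational(-1, 8), -3), 8)) = Add(4, Mul(Rational(-25, 8), 8)) = Add(4, -25) = -21)
Function('s')(H, d) = Add(Rational(-7378, 3), Mul(Rational(-119, 6), H)) (Function('s')(H, d) = Mul(Add(-114, 233), Add(-21, Add(Rational(1, 3), Mul(Rational(-1, 6), H)))) = Mul(119, Add(Rational(-62, 3), Mul(Rational(-1, 6), H))) = Add(Rational(-7378, 3), Mul(Rational(-119, 6), H)))
Add(Function('s')(a, -473), k) = Add(Add(Rational(-7378, 3), Mul(Rational(-119, 6), -99)), -100179) = Add(Add(Rational(-7378, 3), Rational(3927, 2)), -100179) = Add(Rational(-2975, 6), -100179) = Rational(-604049, 6)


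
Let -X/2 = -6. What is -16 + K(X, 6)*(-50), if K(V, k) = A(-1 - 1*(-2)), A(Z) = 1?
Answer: -66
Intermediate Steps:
X = 12 (X = -2*(-6) = 12)
K(V, k) = 1
-16 + K(X, 6)*(-50) = -16 + 1*(-50) = -16 - 50 = -66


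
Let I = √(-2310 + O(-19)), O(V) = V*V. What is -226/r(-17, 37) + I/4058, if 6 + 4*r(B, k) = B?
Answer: 904/23 + I*√1949/4058 ≈ 39.304 + 0.010879*I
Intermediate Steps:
O(V) = V²
I = I*√1949 (I = √(-2310 + (-19)²) = √(-2310 + 361) = √(-1949) = I*√1949 ≈ 44.147*I)
r(B, k) = -3/2 + B/4
-226/r(-17, 37) + I/4058 = -226/(-3/2 + (¼)*(-17)) + (I*√1949)/4058 = -226/(-3/2 - 17/4) + (I*√1949)*(1/4058) = -226/(-23/4) + I*√1949/4058 = -226*(-4/23) + I*√1949/4058 = 904/23 + I*√1949/4058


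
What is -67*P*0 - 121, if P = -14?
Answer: -121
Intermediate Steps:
-67*P*0 - 121 = -(-938)*0 - 121 = -67*0 - 121 = 0 - 121 = -121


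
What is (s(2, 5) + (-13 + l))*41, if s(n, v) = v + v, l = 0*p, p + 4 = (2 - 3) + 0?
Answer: -123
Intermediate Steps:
p = -5 (p = -4 + ((2 - 3) + 0) = -4 + (-1 + 0) = -4 - 1 = -5)
l = 0 (l = 0*(-5) = 0)
s(n, v) = 2*v
(s(2, 5) + (-13 + l))*41 = (2*5 + (-13 + 0))*41 = (10 - 13)*41 = -3*41 = -123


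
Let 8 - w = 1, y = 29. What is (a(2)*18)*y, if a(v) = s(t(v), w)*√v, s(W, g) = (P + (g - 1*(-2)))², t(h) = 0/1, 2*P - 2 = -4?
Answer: 33408*√2 ≈ 47246.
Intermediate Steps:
P = -1 (P = 1 + (½)*(-4) = 1 - 2 = -1)
t(h) = 0 (t(h) = 0*1 = 0)
w = 7 (w = 8 - 1*1 = 8 - 1 = 7)
s(W, g) = (1 + g)² (s(W, g) = (-1 + (g - 1*(-2)))² = (-1 + (g + 2))² = (-1 + (2 + g))² = (1 + g)²)
a(v) = 64*√v (a(v) = (1 + 7)²*√v = 8²*√v = 64*√v)
(a(2)*18)*y = ((64*√2)*18)*29 = (1152*√2)*29 = 33408*√2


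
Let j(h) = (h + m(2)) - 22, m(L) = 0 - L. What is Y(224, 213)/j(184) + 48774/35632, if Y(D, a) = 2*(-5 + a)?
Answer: 353543/89080 ≈ 3.9688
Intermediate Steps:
Y(D, a) = -10 + 2*a
m(L) = -L
j(h) = -24 + h (j(h) = (h - 1*2) - 22 = (h - 2) - 22 = (-2 + h) - 22 = -24 + h)
Y(224, 213)/j(184) + 48774/35632 = (-10 + 2*213)/(-24 + 184) + 48774/35632 = (-10 + 426)/160 + 48774*(1/35632) = 416*(1/160) + 24387/17816 = 13/5 + 24387/17816 = 353543/89080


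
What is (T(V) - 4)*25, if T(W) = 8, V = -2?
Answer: 100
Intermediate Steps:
(T(V) - 4)*25 = (8 - 4)*25 = 4*25 = 100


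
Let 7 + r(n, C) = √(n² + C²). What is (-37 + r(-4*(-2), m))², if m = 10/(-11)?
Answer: 242100/121 - 16*√1961 ≈ 1292.3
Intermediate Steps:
m = -10/11 (m = 10*(-1/11) = -10/11 ≈ -0.90909)
r(n, C) = -7 + √(C² + n²) (r(n, C) = -7 + √(n² + C²) = -7 + √(C² + n²))
(-37 + r(-4*(-2), m))² = (-37 + (-7 + √((-10/11)² + (-4*(-2))²)))² = (-37 + (-7 + √(100/121 + 8²)))² = (-37 + (-7 + √(100/121 + 64)))² = (-37 + (-7 + √(7844/121)))² = (-37 + (-7 + 2*√1961/11))² = (-44 + 2*√1961/11)²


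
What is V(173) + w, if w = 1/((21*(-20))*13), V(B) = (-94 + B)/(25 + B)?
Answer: 71857/180180 ≈ 0.39881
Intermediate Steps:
V(B) = (-94 + B)/(25 + B)
w = -1/5460 (w = 1/(-420*13) = 1/(-5460) = -1/5460 ≈ -0.00018315)
V(173) + w = (-94 + 173)/(25 + 173) - 1/5460 = 79/198 - 1/5460 = 71857/180180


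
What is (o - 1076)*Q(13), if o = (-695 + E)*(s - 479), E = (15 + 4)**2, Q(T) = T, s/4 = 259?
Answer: -2432482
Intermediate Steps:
s = 1036 (s = 4*259 = 1036)
E = 361 (E = 19**2 = 361)
o = -186038 (o = (-695 + 361)*(1036 - 479) = -334*557 = -186038)
(o - 1076)*Q(13) = (-186038 - 1076)*13 = -187114*13 = -2432482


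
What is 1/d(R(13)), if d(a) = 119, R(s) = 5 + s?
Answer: 1/119 ≈ 0.0084034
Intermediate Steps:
1/d(R(13)) = 1/119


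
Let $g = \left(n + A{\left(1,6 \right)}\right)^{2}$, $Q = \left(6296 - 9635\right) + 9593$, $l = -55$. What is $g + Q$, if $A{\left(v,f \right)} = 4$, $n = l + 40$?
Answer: $6375$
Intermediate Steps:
$Q = 6254$ ($Q = -3339 + 9593 = 6254$)
$n = -15$ ($n = -55 + 40 = -15$)
$g = 121$ ($g = \left(-15 + 4\right)^{2} = \left(-11\right)^{2} = 121$)
$g + Q = 121 + 6254 = 6375$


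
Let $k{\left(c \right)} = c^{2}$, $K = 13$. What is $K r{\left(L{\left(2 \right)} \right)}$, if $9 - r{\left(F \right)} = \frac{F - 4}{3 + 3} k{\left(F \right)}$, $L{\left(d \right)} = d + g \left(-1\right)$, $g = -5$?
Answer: $- \frac{403}{2} \approx -201.5$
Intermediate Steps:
$L{\left(d \right)} = 5 + d$ ($L{\left(d \right)} = d - -5 = d + 5 = 5 + d$)
$r{\left(F \right)} = 9 - F^{2} \left(- \frac{2}{3} + \frac{F}{6}\right)$ ($r{\left(F \right)} = 9 - \frac{F - 4}{3 + 3} F^{2} = 9 - \frac{-4 + F}{6} F^{2} = 9 - \left(-4 + F\right) \frac{1}{6} F^{2} = 9 - \left(- \frac{2}{3} + \frac{F}{6}\right) F^{2} = 9 - F^{2} \left(- \frac{2}{3} + \frac{F}{6}\right)$)
$K r{\left(L{\left(2 \right)} \right)} = 13 \left(9 - \frac{\left(5 + 2\right)^{3}}{6} + \frac{2 \left(5 + 2\right)^{2}}{3}\right) = 13 \left(9 - \frac{7^{3}}{6} + \frac{2 \cdot 7^{2}}{3}\right) = 13 \left(9 - \frac{343}{6} + \frac{2}{3} \cdot 49\right) = 13 \left(9 - \frac{343}{6} + \frac{98}{3}\right) = 13 \left(- \frac{31}{2}\right) = - \frac{403}{2}$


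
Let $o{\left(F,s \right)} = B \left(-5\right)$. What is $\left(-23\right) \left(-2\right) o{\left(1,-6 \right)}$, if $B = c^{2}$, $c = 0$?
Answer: $0$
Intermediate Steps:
$B = 0$ ($B = 0^{2} = 0$)
$o{\left(F,s \right)} = 0$ ($o{\left(F,s \right)} = 0 \left(-5\right) = 0$)
$\left(-23\right) \left(-2\right) o{\left(1,-6 \right)} = \left(-23\right) \left(-2\right) 0 = 46 \cdot 0 = 0$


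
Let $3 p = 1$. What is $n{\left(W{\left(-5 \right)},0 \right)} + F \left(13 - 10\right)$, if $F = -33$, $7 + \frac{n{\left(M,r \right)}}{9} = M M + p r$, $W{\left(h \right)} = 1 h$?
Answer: $63$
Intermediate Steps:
$p = \frac{1}{3}$ ($p = \frac{1}{3} \cdot 1 = \frac{1}{3} \approx 0.33333$)
$W{\left(h \right)} = h$
$n{\left(M,r \right)} = -63 + 3 r + 9 M^{2}$ ($n{\left(M,r \right)} = -63 + 9 \left(M M + \frac{r}{3}\right) = -63 + 9 \left(M^{2} + \frac{r}{3}\right) = -63 + \left(3 r + 9 M^{2}\right) = -63 + 3 r + 9 M^{2}$)
$n{\left(W{\left(-5 \right)},0 \right)} + F \left(13 - 10\right) = \left(-63 + 3 \cdot 0 + 9 \left(-5\right)^{2}\right) - 33 \left(13 - 10\right) = \left(-63 + 0 + 9 \cdot 25\right) - 33 \left(13 - 10\right) = \left(-63 + 0 + 225\right) - 99 = 162 - 99 = 63$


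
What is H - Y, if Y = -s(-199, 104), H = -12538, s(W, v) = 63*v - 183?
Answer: -6169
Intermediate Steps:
s(W, v) = -183 + 63*v
Y = -6369 (Y = -(-183 + 63*104) = -(-183 + 6552) = -1*6369 = -6369)
H - Y = -12538 - 1*(-6369) = -12538 + 6369 = -6169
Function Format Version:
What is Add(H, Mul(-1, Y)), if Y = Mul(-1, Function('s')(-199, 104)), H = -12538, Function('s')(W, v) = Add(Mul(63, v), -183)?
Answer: -6169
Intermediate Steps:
Function('s')(W, v) = Add(-183, Mul(63, v))
Y = -6369 (Y = Mul(-1, Add(-183, Mul(63, 104))) = Mul(-1, Add(-183, 6552)) = Mul(-1, 6369) = -6369)
Add(H, Mul(-1, Y)) = Add(-12538, Mul(-1, -6369)) = Add(-12538, 6369) = -6169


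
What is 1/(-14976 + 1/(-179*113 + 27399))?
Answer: -7172/107407871 ≈ -6.6774e-5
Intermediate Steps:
1/(-14976 + 1/(-179*113 + 27399)) = 1/(-14976 + 1/(-20227 + 27399)) = 1/(-14976 + 1/7172) = 1/(-107407871/7172) = -7172/107407871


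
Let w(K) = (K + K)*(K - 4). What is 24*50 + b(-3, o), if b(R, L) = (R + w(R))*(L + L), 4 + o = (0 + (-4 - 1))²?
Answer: 2838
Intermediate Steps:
o = 21 (o = -4 + (0 + (-4 - 1))² = -4 + (0 - 5)² = -4 + (-5)² = -4 + 25 = 21)
w(K) = 2*K*(-4 + K) (w(K) = (2*K)*(-4 + K) = 2*K*(-4 + K))
b(R, L) = 2*L*(R + 2*R*(-4 + R)) (b(R, L) = (R + 2*R*(-4 + R))*(L + L) = (R + 2*R*(-4 + R))*(2*L) = 2*L*(R + 2*R*(-4 + R)))
24*50 + b(-3, o) = 24*50 + 2*21*(-3)*(-7 + 2*(-3)) = 1200 + 2*21*(-3)*(-7 - 6) = 1200 + 2*21*(-3)*(-13) = 1200 + 1638 = 2838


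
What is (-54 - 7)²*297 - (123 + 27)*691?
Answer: 1001487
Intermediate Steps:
(-54 - 7)²*297 - (123 + 27)*691 = (-61)²*297 - 150*691 = 3721*297 - 1*103650 = 1105137 - 103650 = 1001487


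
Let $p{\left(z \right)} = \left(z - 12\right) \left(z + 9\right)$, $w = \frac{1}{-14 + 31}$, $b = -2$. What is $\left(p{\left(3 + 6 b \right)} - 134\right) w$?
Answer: $- \frac{134}{17} \approx -7.8824$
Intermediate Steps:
$w = \frac{1}{17} \approx 0.058824$
$p{\left(z \right)} = \left(-12 + z\right) \left(9 + z\right)$
$\left(p{\left(3 + 6 b \right)} - 134\right) w = \left(\left(-108 + \left(3 + 6 \left(-2\right)\right)^{2} - 3 \left(3 + 6 \left(-2\right)\right)\right) - 134\right) \frac{1}{17} = \left(\left(-108 + \left(3 - 12\right)^{2} - 3 \left(3 - 12\right)\right) - 134\right) \frac{1}{17} = \left(\left(-108 + \left(-9\right)^{2} - -27\right) - 134\right) \frac{1}{17} = \left(\left(-108 + 81 + 27\right) - 134\right) \frac{1}{17} = \left(0 - 134\right) \frac{1}{17} = \left(-134\right) \frac{1}{17} = - \frac{134}{17}$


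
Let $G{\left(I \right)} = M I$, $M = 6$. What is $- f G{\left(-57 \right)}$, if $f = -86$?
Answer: $-29412$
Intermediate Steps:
$G{\left(I \right)} = 6 I$
$- f G{\left(-57 \right)} = - \left(-86\right) 6 \left(-57\right) = - \left(-86\right) \left(-342\right) = \left(-1\right) 29412 = -29412$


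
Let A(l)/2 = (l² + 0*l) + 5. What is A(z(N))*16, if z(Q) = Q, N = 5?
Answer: 960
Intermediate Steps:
A(l) = 10 + 2*l² (A(l) = 2*((l² + 0*l) + 5) = 2*((l² + 0) + 5) = 2*(l² + 5) = 2*(5 + l²) = 10 + 2*l²)
A(z(N))*16 = (10 + 2*5²)*16 = (10 + 2*25)*16 = (10 + 50)*16 = 60*16 = 960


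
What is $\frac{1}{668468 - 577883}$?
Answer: $\frac{1}{90585} \approx 1.1039 \cdot 10^{-5}$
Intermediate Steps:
$\frac{1}{668468 - 577883} = \frac{1}{90585}$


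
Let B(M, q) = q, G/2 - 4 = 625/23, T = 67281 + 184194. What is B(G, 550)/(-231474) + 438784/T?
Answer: 16904796061/9701654025 ≈ 1.7425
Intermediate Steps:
T = 251475
G = 1434/23 (G = 8 + 2*(625/23) = 8 + 1250/23 = 1434/23 ≈ 62.348)
B(G, 550)/(-231474) + 438784/T = 550/(-231474) + 438784/251475 = 550*(-1/231474) + 438784*(1/251475) = -275/115737 + 438784/251475 = 16904796061/9701654025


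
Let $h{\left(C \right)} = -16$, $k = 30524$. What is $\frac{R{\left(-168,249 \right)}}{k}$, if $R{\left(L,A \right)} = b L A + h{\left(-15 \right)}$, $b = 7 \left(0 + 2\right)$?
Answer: $- \frac{146416}{7631} \approx -19.187$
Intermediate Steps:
$b = 14$ ($b = 7 \cdot 2 = 14$)
$R{\left(L,A \right)} = -16 + 14 A L$ ($R{\left(L,A \right)} = 14 L A - 16 = 14 A L - 16 = -16 + 14 A L$)
$\frac{R{\left(-168,249 \right)}}{k} = \frac{-16 + 14 \cdot 249 \left(-168\right)}{30524} = \left(-16 - 585648\right) \frac{1}{30524} = \left(-585664\right) \frac{1}{30524} = - \frac{146416}{7631}$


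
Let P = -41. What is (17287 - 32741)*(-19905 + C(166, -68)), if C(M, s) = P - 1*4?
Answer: 308307300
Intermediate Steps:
C(M, s) = -45 (C(M, s) = -41 - 1*4 = -41 - 4 = -45)
(17287 - 32741)*(-19905 + C(166, -68)) = (17287 - 32741)*(-19905 - 45) = -15454*(-19950) = 308307300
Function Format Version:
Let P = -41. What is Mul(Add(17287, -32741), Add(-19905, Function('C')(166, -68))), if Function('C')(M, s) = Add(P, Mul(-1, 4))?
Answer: 308307300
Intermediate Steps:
Function('C')(M, s) = -45 (Function('C')(M, s) = Add(-41, Mul(-1, 4)) = Add(-41, -4) = -45)
Mul(Add(17287, -32741), Add(-19905, Function('C')(166, -68))) = Mul(Add(17287, -32741), Add(-19905, -45)) = Mul(-15454, -19950) = 308307300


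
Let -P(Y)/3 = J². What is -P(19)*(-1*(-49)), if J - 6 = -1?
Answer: 3675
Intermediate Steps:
J = 5 (J = 6 - 1 = 5)
P(Y) = -75 (P(Y) = -3*5² = -3*25 = -75)
-P(19)*(-1*(-49)) = -(-75)*(-1*(-49)) = -(-75)*49 = -1*(-3675) = 3675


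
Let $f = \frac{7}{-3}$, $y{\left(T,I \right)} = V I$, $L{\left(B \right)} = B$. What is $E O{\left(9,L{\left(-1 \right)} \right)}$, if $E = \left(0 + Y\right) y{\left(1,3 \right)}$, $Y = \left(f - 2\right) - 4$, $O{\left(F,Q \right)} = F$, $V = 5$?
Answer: $-1125$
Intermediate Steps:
$y{\left(T,I \right)} = 5 I$
$f = - \frac{7}{3}$ ($f = 7 \left(- \frac{1}{3}\right) = - \frac{7}{3} \approx -2.3333$)
$Y = - \frac{25}{3}$ ($Y = \left(- \frac{7}{3} - 2\right) - 4 = - \frac{13}{3} - 4 = - \frac{25}{3} \approx -8.3333$)
$E = -125$ ($E = \left(0 - \frac{25}{3}\right) 5 \cdot 3 = \left(- \frac{25}{3}\right) 15 = -125$)
$E O{\left(9,L{\left(-1 \right)} \right)} = \left(-125\right) 9 = -1125$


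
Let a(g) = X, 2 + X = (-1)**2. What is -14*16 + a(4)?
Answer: -225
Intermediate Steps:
X = -1 (X = -2 + (-1)**2 = -2 + 1 = -1)
a(g) = -1
-14*16 + a(4) = -14*16 - 1 = -224 - 1 = -225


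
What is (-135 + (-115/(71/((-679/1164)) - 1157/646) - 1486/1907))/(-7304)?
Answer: 13056266901/707188111768 ≈ 0.018462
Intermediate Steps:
(-135 + (-115/(71/((-679/1164)) - 1157/646) - 1486/1907))/(-7304) = (-135 + (-115/(71/((-679*1/1164)) - 1157*1/646) - 1486*1/1907))*(-1/7304) = (-135 + (-115/(71/(-7/12) - 1157/646) - 1486/1907))*(-1/7304) = (-135 + (-115/(71*(-12/7) - 1157/646) - 1486/1907))*(-1/7304) = (-135 + (-115/(-852/7 - 1157/646) - 1486/1907))*(-1/7304) = (-135 + (-115/(-558491/4522) - 1486/1907))*(-1/7304) = (-135 + (-115*(-4522/558491) - 1486/1907))*(-1/7304) = (-135 + (520030/558491 - 1486/1907))*(-1/7304) = (-135 + 161779584/1065042337)*(-1/7304) = -143618935911/1065042337*(-1/7304) = 13056266901/707188111768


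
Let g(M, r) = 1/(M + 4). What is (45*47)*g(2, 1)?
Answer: 705/2 ≈ 352.50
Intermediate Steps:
g(M, r) = 1/(4 + M)
(45*47)*g(2, 1) = (45*47)/(4 + 2) = 2115/6 = 2115*(1/6) = 705/2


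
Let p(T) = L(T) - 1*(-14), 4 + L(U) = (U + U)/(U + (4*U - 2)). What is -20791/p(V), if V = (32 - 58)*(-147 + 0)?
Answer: -99318607/49681 ≈ -1999.1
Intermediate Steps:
L(U) = -4 + 2*U/(-2 + 5*U) (L(U) = -4 + (U + U)/(U + (4*U - 2)) = -4 + (2*U)/(U + (-2 + 4*U)) = -4 + (2*U)/(-2 + 5*U) = -4 + 2*U/(-2 + 5*U))
V = 3822 (V = -26*(-147) = 3822)
p(T) = 14 + 2*(4 - 9*T)/(-2 + 5*T) (p(T) = 2*(4 - 9*T)/(-2 + 5*T) - 1*(-14) = 2*(4 - 9*T)/(-2 + 5*T) + 14 = 14 + 2*(4 - 9*T)/(-2 + 5*T))
-20791/p(V) = -20791*(-2 + 5*3822)/(4*(-5 + 13*3822)) = -20791*(-2 + 19110)/(4*(-5 + 49686)) = -20791/(4*49681/19108) = -20791/(4*(1/19108)*49681) = -20791/49681/4777 = -20791*4777/49681 = -99318607/49681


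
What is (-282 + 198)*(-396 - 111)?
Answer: 42588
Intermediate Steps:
(-282 + 198)*(-396 - 111) = -84*(-507) = 42588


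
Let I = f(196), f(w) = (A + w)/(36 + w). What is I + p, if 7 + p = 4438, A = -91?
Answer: 1028097/232 ≈ 4431.5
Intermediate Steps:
p = 4431 (p = -7 + 4438 = 4431)
f(w) = (-91 + w)/(36 + w)
I = 105/232 (I = (-91 + 196)/(36 + 196) = 105/232 ≈ 0.45259)
I + p = 105/232 + 4431 = 1028097/232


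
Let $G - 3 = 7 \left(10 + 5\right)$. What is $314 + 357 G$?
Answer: $38870$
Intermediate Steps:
$G = 108$ ($G = 3 + 7 \left(10 + 5\right) = 3 + 7 \cdot 15 = 3 + 105 = 108$)
$314 + 357 G = 314 + 357 \cdot 108 = 314 + 38556 = 38870$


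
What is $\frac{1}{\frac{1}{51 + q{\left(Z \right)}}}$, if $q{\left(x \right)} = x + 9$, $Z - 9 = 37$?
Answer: $106$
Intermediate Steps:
$Z = 46$ ($Z = 9 + 37 = 46$)
$q{\left(x \right)} = 9 + x$
$\frac{1}{\frac{1}{51 + q{\left(Z \right)}}} = \frac{1}{\frac{1}{51 + \left(9 + 46\right)}} = \frac{1}{\frac{1}{51 + 55}} = \frac{1}{\frac{1}{106}} = 106$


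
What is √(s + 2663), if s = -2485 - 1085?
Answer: I*√907 ≈ 30.116*I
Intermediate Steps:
s = -3570
√(s + 2663) = √(-3570 + 2663) = √(-907) = I*√907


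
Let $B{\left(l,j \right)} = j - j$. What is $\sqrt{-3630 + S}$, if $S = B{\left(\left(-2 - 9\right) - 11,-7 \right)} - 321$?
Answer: $3 i \sqrt{439} \approx 62.857 i$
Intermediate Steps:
$B{\left(l,j \right)} = 0$
$S = -321$ ($S = 0 - 321 = -321$)
$\sqrt{-3630 + S} = \sqrt{-3630 - 321} = \sqrt{-3951} = 3 i \sqrt{439}$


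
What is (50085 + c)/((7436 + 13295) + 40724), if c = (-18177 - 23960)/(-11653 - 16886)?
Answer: 1429417952/1753864245 ≈ 0.81501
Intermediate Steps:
c = 42137/28539 (c = -42137/(-28539) = -42137*(-1/28539) = 42137/28539 ≈ 1.4765)
(50085 + c)/((7436 + 13295) + 40724) = (50085 + 42137/28539)/((7436 + 13295) + 40724) = 1429417952/(28539*(20731 + 40724)) = (1429417952/28539)/61455 = (1429417952/28539)*(1/61455) = 1429417952/1753864245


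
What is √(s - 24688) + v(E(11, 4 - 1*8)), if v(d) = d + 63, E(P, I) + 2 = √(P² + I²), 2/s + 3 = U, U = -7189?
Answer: 61 + √137 + I*√79811466051/1798 ≈ 72.705 + 157.12*I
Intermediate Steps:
s = -1/3596 (s = 2/(-3 - 7189) = 2/(-7192) = 2*(-1/7192) = -1/3596 ≈ -0.00027809)
E(P, I) = -2 + √(I² + P²) (E(P, I) = -2 + √(P² + I²) = -2 + √(I² + P²))
v(d) = 63 + d
√(s - 24688) + v(E(11, 4 - 1*8)) = √(-1/3596 - 24688) + (63 + (-2 + √((4 - 1*8)² + 11²))) = √(-88778049/3596) + (63 + (-2 + √((4 - 8)² + 121))) = I*√79811466051/1798 + (63 + (-2 + √((-4)² + 121))) = I*√79811466051/1798 + (63 + (-2 + √(16 + 121))) = I*√79811466051/1798 + (63 + (-2 + √137)) = I*√79811466051/1798 + (61 + √137) = 61 + √137 + I*√79811466051/1798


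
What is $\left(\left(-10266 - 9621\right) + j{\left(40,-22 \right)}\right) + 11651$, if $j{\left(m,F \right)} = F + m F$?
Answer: $-9138$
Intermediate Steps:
$j{\left(m,F \right)} = F + F m$
$\left(\left(-10266 - 9621\right) + j{\left(40,-22 \right)}\right) + 11651 = \left(\left(-10266 - 9621\right) - 22 \left(1 + 40\right)\right) + 11651 = \left(-19887 - 902\right) + 11651 = -20789 + 11651 = -9138$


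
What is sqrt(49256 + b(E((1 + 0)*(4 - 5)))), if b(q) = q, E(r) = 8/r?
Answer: 36*sqrt(38) ≈ 221.92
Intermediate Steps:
sqrt(49256 + b(E((1 + 0)*(4 - 5)))) = sqrt(49256 + 8/(((1 + 0)*(4 - 5)))) = sqrt(49256 + 8/((1*(-1)))) = sqrt(49256 + 8/(-1)) = sqrt(49256 + 8*(-1)) = sqrt(49256 - 8) = sqrt(49248) = 36*sqrt(38)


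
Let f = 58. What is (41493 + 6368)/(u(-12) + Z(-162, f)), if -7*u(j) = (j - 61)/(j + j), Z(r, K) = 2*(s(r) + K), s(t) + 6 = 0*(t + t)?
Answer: 8040648/17399 ≈ 462.13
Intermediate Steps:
s(t) = -6 (s(t) = -6 + 0*(t + t) = -6 + 0*(2*t) = -6 + 0 = -6)
Z(r, K) = -12 + 2*K (Z(r, K) = 2*(-6 + K) = -12 + 2*K)
u(j) = -(-61 + j)/(14*j) (u(j) = -(j - 61)/(7*(j + j)) = -(-61 + j)/(7*(2*j)) = -(-61 + j)*1/(2*j)/7 = -(-61 + j)/(14*j))
(41493 + 6368)/(u(-12) + Z(-162, f)) = (41493 + 6368)/((1/14)*(61 - 1*(-12))/(-12) + (-12 + 2*58)) = 47861/((1/14)*(-1/12)*(61 + 12) + (-12 + 116)) = 47861/((1/14)*(-1/12)*73 + 104) = 47861/(-73/168 + 104) = 47861/(17399/168) = 47861*(168/17399) = 8040648/17399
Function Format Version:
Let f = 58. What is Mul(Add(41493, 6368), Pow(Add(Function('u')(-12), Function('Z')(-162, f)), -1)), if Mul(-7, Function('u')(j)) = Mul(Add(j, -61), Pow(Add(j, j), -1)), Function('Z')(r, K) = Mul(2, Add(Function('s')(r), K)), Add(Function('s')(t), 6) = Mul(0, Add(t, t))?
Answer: Rational(8040648, 17399) ≈ 462.13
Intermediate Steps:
Function('s')(t) = -6 (Function('s')(t) = Add(-6, Mul(0, Add(t, t))) = Add(-6, Mul(0, Mul(2, t))) = Add(-6, 0) = -6)
Function('Z')(r, K) = Add(-12, Mul(2, K)) (Function('Z')(r, K) = Mul(2, Add(-6, K)) = Add(-12, Mul(2, K)))
Function('u')(j) = Mul(Rational(-1, 14), Pow(j, -1), Add(-61, j)) (Function('u')(j) = Mul(Rational(-1, 7), Mul(Add(j, -61), Pow(Add(j, j), -1))) = Mul(Rational(-1, 7), Mul(Add(-61, j), Pow(Mul(2, j), -1))) = Mul(Rational(-1, 7), Mul(Add(-61, j), Mul(Rational(1, 2), Pow(j, -1)))) = Mul(Rational(-1, 7), Mul(Rational(1, 2), Pow(j, -1), Add(-61, j))) = Mul(Rational(-1, 14), Pow(j, -1), Add(-61, j)))
Mul(Add(41493, 6368), Pow(Add(Function('u')(-12), Function('Z')(-162, f)), -1)) = Mul(Add(41493, 6368), Pow(Add(Mul(Rational(1, 14), Pow(-12, -1), Add(61, Mul(-1, -12))), Add(-12, Mul(2, 58))), -1)) = Mul(47861, Pow(Add(Mul(Rational(1, 14), Rational(-1, 12), Add(61, 12)), Add(-12, 116)), -1)) = Mul(47861, Pow(Add(Mul(Rational(1, 14), Rational(-1, 12), 73), 104), -1)) = Mul(47861, Pow(Add(Rational(-73, 168), 104), -1)) = Mul(47861, Pow(Rational(17399, 168), -1)) = Mul(47861, Rational(168, 17399)) = Rational(8040648, 17399)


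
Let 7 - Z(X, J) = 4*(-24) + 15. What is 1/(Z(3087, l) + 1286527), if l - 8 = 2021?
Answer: 1/1286615 ≈ 7.7723e-7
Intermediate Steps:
l = 2029 (l = 8 + 2021 = 2029)
Z(X, J) = 88 (Z(X, J) = 7 - (4*(-24) + 15) = 7 - (-96 + 15) = 7 - 1*(-81) = 7 + 81 = 88)
1/(Z(3087, l) + 1286527) = 1/(88 + 1286527) = 1/1286615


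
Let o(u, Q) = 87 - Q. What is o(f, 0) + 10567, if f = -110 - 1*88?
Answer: 10654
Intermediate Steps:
f = -198 (f = -110 - 88 = -198)
o(f, 0) + 10567 = (87 - 1*0) + 10567 = (87 + 0) + 10567 = 87 + 10567 = 10654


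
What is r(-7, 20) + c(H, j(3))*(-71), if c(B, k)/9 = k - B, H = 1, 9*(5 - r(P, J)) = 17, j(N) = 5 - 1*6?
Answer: 11530/9 ≈ 1281.1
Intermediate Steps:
j(N) = -1 (j(N) = 5 - 6 = -1)
r(P, J) = 28/9 (r(P, J) = 5 - ⅑*17 = 5 - 17/9 = 28/9)
c(B, k) = -9*B + 9*k (c(B, k) = 9*(k - B) = -9*B + 9*k)
r(-7, 20) + c(H, j(3))*(-71) = 28/9 + (-9*1 + 9*(-1))*(-71) = 28/9 + (-9 - 9)*(-71) = 28/9 - 18*(-71) = 28/9 + 1278 = 11530/9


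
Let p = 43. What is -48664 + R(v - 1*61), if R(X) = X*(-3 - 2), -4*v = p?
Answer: -193221/4 ≈ -48305.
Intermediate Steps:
v = -43/4 (v = -¼*43 = -43/4 ≈ -10.750)
R(X) = -5*X (R(X) = X*(-5) = -5*X)
-48664 + R(v - 1*61) = -48664 - 5*(-43/4 - 1*61) = -48664 - 5*(-43/4 - 61) = -48664 - 5*(-287/4) = -48664 + 1435/4 = -193221/4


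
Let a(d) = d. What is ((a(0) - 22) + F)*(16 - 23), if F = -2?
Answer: 168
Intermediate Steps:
((a(0) - 22) + F)*(16 - 23) = ((0 - 22) - 2)*(16 - 23) = (-22 - 2)*(-7) = -24*(-7) = 168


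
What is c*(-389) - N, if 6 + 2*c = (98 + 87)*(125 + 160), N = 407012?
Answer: -21321715/2 ≈ -1.0661e+7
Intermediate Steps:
c = 52719/2 (c = -3 + ((98 + 87)*(125 + 160))/2 = -3 + (185*285)/2 = -3 + (½)*52725 = -3 + 52725/2 = 52719/2 ≈ 26360.)
c*(-389) - N = (52719/2)*(-389) - 1*407012 = -20507691/2 - 407012 = -21321715/2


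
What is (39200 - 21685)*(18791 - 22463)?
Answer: -64315080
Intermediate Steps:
(39200 - 21685)*(18791 - 22463) = 17515*(-3672) = -64315080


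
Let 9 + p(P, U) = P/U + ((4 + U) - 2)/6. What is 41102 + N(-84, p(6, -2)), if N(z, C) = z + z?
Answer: 40934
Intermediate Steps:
p(P, U) = -26/3 + U/6 + P/U (p(P, U) = -9 + (P/U + ((4 + U) - 2)/6) = -9 + (P/U + (2 + U)*(⅙)) = -9 + (P/U + (⅓ + U/6)) = -9 + (⅓ + U/6 + P/U) = -26/3 + U/6 + P/U)
N(z, C) = 2*z
41102 + N(-84, p(6, -2)) = 41102 + 2*(-84) = 41102 - 168 = 40934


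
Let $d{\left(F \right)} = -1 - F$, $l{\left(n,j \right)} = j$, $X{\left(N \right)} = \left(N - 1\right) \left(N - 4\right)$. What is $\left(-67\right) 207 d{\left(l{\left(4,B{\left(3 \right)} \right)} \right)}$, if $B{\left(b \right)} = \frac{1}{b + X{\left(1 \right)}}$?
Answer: $18492$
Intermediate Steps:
$X{\left(N \right)} = \left(-1 + N\right) \left(-4 + N\right)$
$B{\left(b \right)} = \frac{1}{b}$ ($B{\left(b \right)} = \frac{1}{b + \left(4 + 1^{2} - 5\right)} = \frac{1}{b + \left(4 + 1 - 5\right)} = \frac{1}{b + 0} = \frac{1}{b}$)
$\left(-67\right) 207 d{\left(l{\left(4,B{\left(3 \right)} \right)} \right)} = \left(-67\right) 207 \left(-1 - \frac{1}{3}\right) = - 13869 \left(-1 - \frac{1}{3}\right) = \left(-13869\right) \left(- \frac{4}{3}\right) = 18492$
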